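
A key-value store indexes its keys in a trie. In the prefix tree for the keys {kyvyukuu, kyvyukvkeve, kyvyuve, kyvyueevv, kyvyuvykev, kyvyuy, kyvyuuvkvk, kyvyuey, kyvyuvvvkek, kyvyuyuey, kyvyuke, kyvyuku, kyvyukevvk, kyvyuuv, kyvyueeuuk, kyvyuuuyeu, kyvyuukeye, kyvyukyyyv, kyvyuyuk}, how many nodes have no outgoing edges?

15

Leaves are exactly the stored words that no other stored word extends.
Those words: "kyvyueeuuk", "kyvyueevv", "kyvyuey", "kyvyukevvk", "kyvyukuu", "kyvyukvkeve", "kyvyukyyyv", "kyvyuukeye", "kyvyuuuyeu", "kyvyuuvkvk", "kyvyuve", "kyvyuvvvkek", "kyvyuvykev", "kyvyuyuey", "kyvyuyuk"
Leaf count: 15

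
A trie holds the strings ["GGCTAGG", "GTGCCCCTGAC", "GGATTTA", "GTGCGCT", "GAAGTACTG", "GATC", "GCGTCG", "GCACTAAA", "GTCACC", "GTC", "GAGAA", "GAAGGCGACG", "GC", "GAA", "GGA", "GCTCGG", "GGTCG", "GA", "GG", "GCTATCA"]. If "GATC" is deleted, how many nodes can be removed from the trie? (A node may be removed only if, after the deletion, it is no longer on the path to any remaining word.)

2

After clearing the end-marker at "GATC", prune upward until reaching a node still needed by another word.
The suffix "TC" (2 nodes) is used only by "GATC"; the node for "GA" still has the child "A", so pruning stops there.
Nodes removed: 2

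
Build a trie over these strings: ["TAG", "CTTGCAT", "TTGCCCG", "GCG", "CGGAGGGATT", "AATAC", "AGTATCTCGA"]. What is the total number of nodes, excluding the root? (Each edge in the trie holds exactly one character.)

42

Insert word by word; a character creates a node only if that edge doesn't already exist:
  "TAG" → 3 new (T, A, G)
  "CTTGCAT" → 7 new (C, T, T, G, C, A, T)
  "TTGCCCG" → prefix "T" already present; 6 new (T, G, C, C, C, G)
  "GCG" → 3 new (G, C, G)
  "CGGAGGGATT" → prefix "C" already present; 9 new (G, G, A, G, G, G, A, T, T)
  "AATAC" → 5 new (A, A, T, A, C)
  "AGTATCTCGA" → prefix "A" already present; 9 new (G, T, A, T, C, T, C, G, A)
Total nodes = 3 + 7 + 6 + 3 + 9 + 5 + 9 = 42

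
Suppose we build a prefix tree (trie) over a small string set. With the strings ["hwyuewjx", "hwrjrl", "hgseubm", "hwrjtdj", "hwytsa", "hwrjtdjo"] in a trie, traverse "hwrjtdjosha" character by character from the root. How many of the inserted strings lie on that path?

2

Walk "hwrjtdjosha" from the root; an end-of-word marker is hit whenever a stored word is a prefix of "hwrjtdjosha".
Prefixes of the query that are stored words: "hwrjtdj", "hwrjtdjo"
Count: 2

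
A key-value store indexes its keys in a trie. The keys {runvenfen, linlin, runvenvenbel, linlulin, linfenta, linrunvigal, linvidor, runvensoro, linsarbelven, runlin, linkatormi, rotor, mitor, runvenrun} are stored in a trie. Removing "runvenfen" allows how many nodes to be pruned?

3

Walk "runvenfen" from the leaf back toward the root, removing each node that no remaining word uses.
The suffix "fen" (3 nodes) is used only by "runvenfen"; the node for "runven" still has the child "v", so pruning stops there.
Nodes removed: 3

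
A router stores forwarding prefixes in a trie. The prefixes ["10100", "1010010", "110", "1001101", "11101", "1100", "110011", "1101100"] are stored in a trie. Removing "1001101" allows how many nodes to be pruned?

A node on "1001101"'s path can go only if nothing else ends at it or branches off below it.
The suffix "01101" (5 nodes) is used only by "1001101"; the node for "10" still has the child "1", so pruning stops there.
Nodes removed: 5

5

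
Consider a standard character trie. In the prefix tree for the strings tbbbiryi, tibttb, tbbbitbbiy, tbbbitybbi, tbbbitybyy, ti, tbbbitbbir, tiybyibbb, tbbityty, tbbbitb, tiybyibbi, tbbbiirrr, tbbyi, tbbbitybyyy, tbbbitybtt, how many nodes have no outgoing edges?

12

Leaves are exactly the stored words that no other stored word extends.
Those words: "tbbbiirrr", "tbbbiryi", "tbbbitbbir", "tbbbitbbiy", "tbbbitybbi", "tbbbitybtt", "tbbbitybyyy", "tbbityty", "tbbyi", "tibttb", "tiybyibbb", "tiybyibbi"
Leaf count: 12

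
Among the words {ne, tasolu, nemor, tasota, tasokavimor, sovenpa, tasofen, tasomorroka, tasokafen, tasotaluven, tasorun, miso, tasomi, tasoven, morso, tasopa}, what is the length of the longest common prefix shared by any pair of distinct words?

6

The deepest shared node is where two words last agree before diverging.
e.g. "tasokafen" and "tasokavimor" share the prefix "tasoka" of length 6; no pair shares a longer one.
Longest shared-prefix length: 6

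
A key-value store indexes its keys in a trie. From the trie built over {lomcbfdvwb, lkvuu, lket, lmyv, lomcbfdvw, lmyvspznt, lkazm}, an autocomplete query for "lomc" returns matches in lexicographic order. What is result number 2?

lomcbfdvwb

Words with prefix "lomc", in lexicographic order: "lomcbfdvw", "lomcbfdvwb"
The 2nd is lomcbfdvwb.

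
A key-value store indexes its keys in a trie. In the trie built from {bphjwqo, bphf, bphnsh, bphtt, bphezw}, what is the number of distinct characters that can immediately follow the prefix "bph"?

Follow the path "bph" to its node, then look at its outgoing edges.
Distinct next characters after "bph": e, f, j, n, t.
That node has 5 child edges.

5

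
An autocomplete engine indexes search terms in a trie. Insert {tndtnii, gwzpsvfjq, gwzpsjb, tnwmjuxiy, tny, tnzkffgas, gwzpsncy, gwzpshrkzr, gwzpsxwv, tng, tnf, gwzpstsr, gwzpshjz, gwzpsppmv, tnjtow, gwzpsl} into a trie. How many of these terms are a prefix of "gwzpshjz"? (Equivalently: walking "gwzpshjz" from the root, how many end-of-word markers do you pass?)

Check each prefix of "gwzpshjz" against the stored set — each match is an end-marker on the path.
Prefixes of the query that are stored words: "gwzpshjz"
Count: 1

1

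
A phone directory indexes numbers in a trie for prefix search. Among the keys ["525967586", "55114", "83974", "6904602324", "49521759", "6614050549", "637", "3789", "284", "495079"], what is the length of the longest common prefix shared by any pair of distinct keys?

Look for the deepest trie node that still has at least two words in its subtree.
"495079" and "49521759" agree on "495" (3 characters) before diverging; nothing deeper is shared.
Longest shared-prefix length: 3

3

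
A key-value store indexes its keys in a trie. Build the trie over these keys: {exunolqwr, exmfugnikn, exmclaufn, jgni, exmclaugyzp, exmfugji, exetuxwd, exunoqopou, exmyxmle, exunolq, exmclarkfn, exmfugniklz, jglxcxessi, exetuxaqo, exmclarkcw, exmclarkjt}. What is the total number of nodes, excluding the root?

70

Insert word by word; a character creates a node only if that edge doesn't already exist:
  "exunolqwr" → 9 new (e, x, u, n, o, l, q, w, r)
  "exmfugnikn" → prefix "ex" already present; 8 new (m, f, u, g, n, i, k, n)
  "exmclaufn" → prefix "exm" already present; 6 new (c, l, a, u, f, n)
  "jgni" → 4 new (j, g, n, i)
  "exmclaugyzp" → prefix "exmclau" already present; 4 new (g, y, z, p)
  "exmfugji" → prefix "exmfug" already present; 2 new (j, i)
  "exetuxwd" → prefix "ex" already present; 6 new (e, t, u, x, w, d)
  "exunoqopou" → prefix "exuno" already present; 5 new (q, o, p, o, u)
  "exmyxmle" → prefix "exm" already present; 5 new (y, x, m, l, e)
  "exunolq" → prefix "exunolq" already present; 0 new (none)
  "exmclarkfn" → prefix "exmcla" already present; 4 new (r, k, f, n)
  "exmfugniklz" → prefix "exmfugnik" already present; 2 new (l, z)
  "jglxcxessi" → prefix "jg" already present; 8 new (l, x, c, x, e, s, s, i)
  "exetuxaqo" → prefix "exetux" already present; 3 new (a, q, o)
  "exmclarkcw" → prefix "exmclark" already present; 2 new (c, w)
  "exmclarkjt" → prefix "exmclark" already present; 2 new (j, t)
Total nodes = 9 + 8 + 6 + 4 + 4 + 2 + 6 + 5 + 5 + 0 + 4 + 2 + 8 + 3 + 2 + 2 = 70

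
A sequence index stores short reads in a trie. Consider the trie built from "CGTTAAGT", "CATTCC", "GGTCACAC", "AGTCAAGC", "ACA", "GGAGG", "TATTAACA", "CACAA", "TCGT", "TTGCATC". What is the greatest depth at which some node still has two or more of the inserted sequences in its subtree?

2

Equivalently: take the maximum, over all pairs, of their longest common prefix length.
"CACAA" and "CATTCC" agree on "CA" (2 characters) before diverging; nothing deeper is shared.
Longest shared-prefix length: 2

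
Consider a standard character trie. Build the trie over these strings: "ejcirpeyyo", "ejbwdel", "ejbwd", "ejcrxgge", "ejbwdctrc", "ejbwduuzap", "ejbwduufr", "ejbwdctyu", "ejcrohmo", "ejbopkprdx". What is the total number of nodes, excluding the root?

44

Trace insertions, counting only characters that open a new branch:
  "ejcirpeyyo" → 10 new (e, j, c, i, r, p, e, y, y, o)
  "ejbwdel" → prefix "ej" already present; 5 new (b, w, d, e, l)
  "ejbwd" → prefix "ejbwd" already present; 0 new (none)
  "ejcrxgge" → prefix "ejc" already present; 5 new (r, x, g, g, e)
  "ejbwdctrc" → prefix "ejbwd" already present; 4 new (c, t, r, c)
  "ejbwduuzap" → prefix "ejbwd" already present; 5 new (u, u, z, a, p)
  "ejbwduufr" → prefix "ejbwduu" already present; 2 new (f, r)
  "ejbwdctyu" → prefix "ejbwdct" already present; 2 new (y, u)
  "ejcrohmo" → prefix "ejcr" already present; 4 new (o, h, m, o)
  "ejbopkprdx" → prefix "ejb" already present; 7 new (o, p, k, p, r, d, x)
Total nodes = 10 + 5 + 0 + 5 + 4 + 5 + 2 + 2 + 4 + 7 = 44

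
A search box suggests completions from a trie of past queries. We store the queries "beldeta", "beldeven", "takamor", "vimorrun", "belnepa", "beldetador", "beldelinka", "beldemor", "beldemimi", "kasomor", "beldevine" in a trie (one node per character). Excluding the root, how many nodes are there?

Trace insertions, counting only characters that open a new branch:
  "beldeta" → 7 new (b, e, l, d, e, t, a)
  "beldeven" → prefix "belde" already present; 3 new (v, e, n)
  "takamor" → 7 new (t, a, k, a, m, o, r)
  "vimorrun" → 8 new (v, i, m, o, r, r, u, n)
  "belnepa" → prefix "bel" already present; 4 new (n, e, p, a)
  "beldetador" → prefix "beldeta" already present; 3 new (d, o, r)
  "beldelinka" → prefix "belde" already present; 5 new (l, i, n, k, a)
  "beldemor" → prefix "belde" already present; 3 new (m, o, r)
  "beldemimi" → prefix "beldem" already present; 3 new (i, m, i)
  "kasomor" → 7 new (k, a, s, o, m, o, r)
  "beldevine" → prefix "beldev" already present; 3 new (i, n, e)
Total nodes = 7 + 3 + 7 + 8 + 4 + 3 + 5 + 3 + 3 + 7 + 3 = 53

53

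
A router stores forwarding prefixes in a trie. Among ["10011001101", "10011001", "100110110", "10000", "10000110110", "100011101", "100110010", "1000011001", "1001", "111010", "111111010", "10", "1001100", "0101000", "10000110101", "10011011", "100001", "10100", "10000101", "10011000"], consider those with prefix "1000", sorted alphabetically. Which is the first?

10000

DFS of the "1000" subtree visits, in order: "10000", "100001", "10000101", "1000011001", "10000110101", "10000110110", "100011101"
The 1st is 10000.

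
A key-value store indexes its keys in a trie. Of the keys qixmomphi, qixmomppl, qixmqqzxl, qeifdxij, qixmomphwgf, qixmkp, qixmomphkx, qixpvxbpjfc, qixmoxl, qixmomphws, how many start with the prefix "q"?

Walk to "q"; the words in its subtree are exactly those with that prefix.
Matches: "qeifdxij", "qixmkp", "qixmomphi", "qixmomphkx", "qixmomphwgf", "qixmomphws", "qixmomppl", "qixmoxl", "qixmqqzxl", "qixpvxbpjfc"
Count: 10

10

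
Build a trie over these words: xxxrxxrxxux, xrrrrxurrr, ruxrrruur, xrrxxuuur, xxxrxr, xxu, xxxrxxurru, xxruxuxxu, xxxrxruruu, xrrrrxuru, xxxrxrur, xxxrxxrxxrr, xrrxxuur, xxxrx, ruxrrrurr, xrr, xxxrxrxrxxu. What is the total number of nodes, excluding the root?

63

Insert word by word; a character creates a node only if that edge doesn't already exist:
  "xxxrxxrxxux" → 11 new (x, x, x, r, x, x, r, x, x, u, x)
  "xrrrrxurrr" → prefix "x" already present; 9 new (r, r, r, r, x, u, r, r, r)
  "ruxrrruur" → 9 new (r, u, x, r, r, r, u, u, r)
  "xrrxxuuur" → prefix "xrr" already present; 6 new (x, x, u, u, u, r)
  "xxxrxr" → prefix "xxxrx" already present; 1 new (r)
  "xxu" → prefix "xx" already present; 1 new (u)
  "xxxrxxurru" → prefix "xxxrxx" already present; 4 new (u, r, r, u)
  "xxruxuxxu" → prefix "xx" already present; 7 new (r, u, x, u, x, x, u)
  "xxxrxruruu" → prefix "xxxrxr" already present; 4 new (u, r, u, u)
  "xrrrrxuru" → prefix "xrrrrxur" already present; 1 new (u)
  "xxxrxrur" → prefix "xxxrxrur" already present; 0 new (none)
  "xxxrxxrxxrr" → prefix "xxxrxxrxx" already present; 2 new (r, r)
  "xrrxxuur" → prefix "xrrxxuu" already present; 1 new (r)
  "xxxrx" → prefix "xxxrx" already present; 0 new (none)
  "ruxrrrurr" → prefix "ruxrrru" already present; 2 new (r, r)
  "xrr" → prefix "xrr" already present; 0 new (none)
  "xxxrxrxrxxu" → prefix "xxxrxr" already present; 5 new (x, r, x, x, u)
Total nodes = 11 + 9 + 9 + 6 + 1 + 1 + 4 + 7 + 4 + 1 + 0 + 2 + 1 + 0 + 2 + 0 + 5 = 63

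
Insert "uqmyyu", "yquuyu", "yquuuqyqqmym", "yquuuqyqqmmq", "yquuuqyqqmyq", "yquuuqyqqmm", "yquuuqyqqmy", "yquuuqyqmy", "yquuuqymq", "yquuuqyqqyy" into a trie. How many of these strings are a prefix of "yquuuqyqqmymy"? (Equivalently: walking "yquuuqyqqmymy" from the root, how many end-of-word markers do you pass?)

Check each prefix of "yquuuqyqqmymy" against the stored set — each match is an end-marker on the path.
Prefixes of the query that are stored words: "yquuuqyqqmy", "yquuuqyqqmym"
Count: 2

2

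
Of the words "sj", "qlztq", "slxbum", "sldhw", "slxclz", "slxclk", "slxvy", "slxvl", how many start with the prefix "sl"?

Walk to "sl"; the words in its subtree are exactly those with that prefix.
Words under "sl": sldhw, slxbum, slxclk, slxclz, slxvl, slxvy
Count: 6

6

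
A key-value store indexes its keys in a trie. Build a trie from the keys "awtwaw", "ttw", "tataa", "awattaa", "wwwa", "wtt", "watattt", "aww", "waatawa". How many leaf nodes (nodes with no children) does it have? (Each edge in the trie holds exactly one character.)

9

Leaves are exactly the stored words that no other stored word extends.
Those words: "awattaa", "awtwaw", "aww", "tataa", "ttw", "waatawa", "watattt", "wtt", "wwwa"
Leaf count: 9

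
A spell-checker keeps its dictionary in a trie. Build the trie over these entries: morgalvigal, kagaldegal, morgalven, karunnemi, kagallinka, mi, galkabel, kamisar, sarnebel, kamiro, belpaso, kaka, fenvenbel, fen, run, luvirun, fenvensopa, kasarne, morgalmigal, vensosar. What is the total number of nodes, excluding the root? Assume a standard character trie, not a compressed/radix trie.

Insert word by word; a character creates a node only if that edge doesn't already exist:
  "morgalvigal" → 11 new (m, o, r, g, a, l, v, i, g, a, l)
  "kagaldegal" → 10 new (k, a, g, a, l, d, e, g, a, l)
  "morgalven" → prefix "morgalv" already present; 2 new (e, n)
  "karunnemi" → prefix "ka" already present; 7 new (r, u, n, n, e, m, i)
  "kagallinka" → prefix "kagal" already present; 5 new (l, i, n, k, a)
  "mi" → prefix "m" already present; 1 new (i)
  "galkabel" → 8 new (g, a, l, k, a, b, e, l)
  "kamisar" → prefix "ka" already present; 5 new (m, i, s, a, r)
  "sarnebel" → 8 new (s, a, r, n, e, b, e, l)
  "kamiro" → prefix "kami" already present; 2 new (r, o)
  "belpaso" → 7 new (b, e, l, p, a, s, o)
  "kaka" → prefix "ka" already present; 2 new (k, a)
  "fenvenbel" → 9 new (f, e, n, v, e, n, b, e, l)
  "fen" → prefix "fen" already present; 0 new (none)
  "run" → 3 new (r, u, n)
  "luvirun" → 7 new (l, u, v, i, r, u, n)
  "fenvensopa" → prefix "fenven" already present; 4 new (s, o, p, a)
  "kasarne" → prefix "ka" already present; 5 new (s, a, r, n, e)
  "morgalmigal" → prefix "morgal" already present; 5 new (m, i, g, a, l)
  "vensosar" → 8 new (v, e, n, s, o, s, a, r)
Total nodes = 11 + 10 + 2 + 7 + 5 + 1 + 8 + 5 + 8 + 2 + 7 + 2 + 9 + 0 + 3 + 7 + 4 + 5 + 5 + 8 = 109

109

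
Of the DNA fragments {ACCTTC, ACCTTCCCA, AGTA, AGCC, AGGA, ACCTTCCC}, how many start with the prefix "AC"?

3

Traverse to the node for "AC", then collect every word in that subtree.
Matches: "ACCTTC", "ACCTTCCC", "ACCTTCCCA"
Count: 3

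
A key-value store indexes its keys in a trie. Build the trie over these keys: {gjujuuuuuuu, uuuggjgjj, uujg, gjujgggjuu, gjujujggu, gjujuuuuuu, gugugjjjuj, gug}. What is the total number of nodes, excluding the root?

Trace insertions, counting only characters that open a new branch:
  "gjujuuuuuuu" → 11 new (g, j, u, j, u, u, u, u, u, u, u)
  "uuuggjgjj" → 9 new (u, u, u, g, g, j, g, j, j)
  "uujg" → prefix "uu" already present; 2 new (j, g)
  "gjujgggjuu" → prefix "gjuj" already present; 6 new (g, g, g, j, u, u)
  "gjujujggu" → prefix "gjuju" already present; 4 new (j, g, g, u)
  "gjujuuuuuu" → prefix "gjujuuuuuu" already present; 0 new (none)
  "gugugjjjuj" → prefix "g" already present; 9 new (u, g, u, g, j, j, j, u, j)
  "gug" → prefix "gug" already present; 0 new (none)
Total nodes = 11 + 9 + 2 + 6 + 4 + 0 + 9 + 0 = 41

41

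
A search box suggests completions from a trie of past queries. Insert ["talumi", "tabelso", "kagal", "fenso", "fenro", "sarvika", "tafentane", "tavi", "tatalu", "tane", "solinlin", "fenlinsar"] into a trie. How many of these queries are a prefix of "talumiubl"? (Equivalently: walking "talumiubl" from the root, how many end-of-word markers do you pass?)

1

Check each prefix of "talumiubl" against the stored set — each match is an end-marker on the path.
Prefixes of the query that are stored words: "talumi"
Count: 1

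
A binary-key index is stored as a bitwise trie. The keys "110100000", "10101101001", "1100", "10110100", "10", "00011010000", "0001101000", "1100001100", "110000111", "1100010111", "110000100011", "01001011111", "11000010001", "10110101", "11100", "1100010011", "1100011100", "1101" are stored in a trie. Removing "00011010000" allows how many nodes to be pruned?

A node on "00011010000"'s path can go only if nothing else ends at it or branches off below it.
The suffix "0" (1 node) is used only by "00011010000"; "0001101000" is itself a stored word, so pruning stops there.
Nodes removed: 1

1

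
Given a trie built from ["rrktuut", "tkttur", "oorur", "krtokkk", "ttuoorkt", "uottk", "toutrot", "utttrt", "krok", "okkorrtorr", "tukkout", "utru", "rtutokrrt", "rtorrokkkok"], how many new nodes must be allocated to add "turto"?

3

The longest prefix of "turto" already in the trie is "tu" (length 2).
Each of the 3 remaining characters creates one node.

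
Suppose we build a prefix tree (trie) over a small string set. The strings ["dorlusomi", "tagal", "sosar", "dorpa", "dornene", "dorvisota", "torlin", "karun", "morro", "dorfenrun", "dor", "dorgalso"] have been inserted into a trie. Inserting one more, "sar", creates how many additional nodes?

2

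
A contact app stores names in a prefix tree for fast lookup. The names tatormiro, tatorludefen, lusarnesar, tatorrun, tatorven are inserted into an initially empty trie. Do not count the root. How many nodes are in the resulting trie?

32

Trie structure (* marks end of a word):
(root)
├─ l
│  └─ u
│     └─ s
│        └─ a
│           └─ r
│              └─ n
│                 └─ e
│                    └─ s
│                       └─ a
│                          └─ r *
└─ t
   └─ a
      └─ t
         └─ o
            └─ r
               ├─ l
               │  └─ u
               │     └─ d
               │        └─ e
               │           └─ f
               │              └─ e
               │                 └─ n *
               ├─ m
               │  └─ i
               │     └─ r
               │        └─ o *
               ├─ r
               │  └─ u
               │     └─ n *
               └─ v
                  └─ e
                     └─ n *
Counting every labelled node above: 32.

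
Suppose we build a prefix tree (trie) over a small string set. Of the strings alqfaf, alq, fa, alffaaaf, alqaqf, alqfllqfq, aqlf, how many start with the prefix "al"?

5

Traverse to the node for "al", then collect every word in that subtree.
Words under "al": alffaaaf, alq, alqaqf, alqfaf, alqfllqfq
Count: 5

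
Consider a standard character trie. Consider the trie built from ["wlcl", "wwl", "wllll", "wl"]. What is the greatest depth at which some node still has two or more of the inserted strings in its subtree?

The deepest shared node is where two words last agree before diverging.
"wl" and "wlcl" agree on "wl" (2 characters) before diverging; nothing deeper is shared.
Longest shared-prefix length: 2

2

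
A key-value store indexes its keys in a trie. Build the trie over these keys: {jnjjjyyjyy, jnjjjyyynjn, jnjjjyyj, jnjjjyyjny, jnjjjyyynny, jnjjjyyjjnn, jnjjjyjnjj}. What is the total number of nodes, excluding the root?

Count nodes per top-level branch (shared prefixes stored once):
  'j'-branch (jnjjjyjnjj, jnjjjyyj, jnjjjyyjjnn, jnjjjyyjny, jnjjjyyjyy, jnjjjyyynjn, jnjjjyyynny): 25 nodes
Sum: 25

25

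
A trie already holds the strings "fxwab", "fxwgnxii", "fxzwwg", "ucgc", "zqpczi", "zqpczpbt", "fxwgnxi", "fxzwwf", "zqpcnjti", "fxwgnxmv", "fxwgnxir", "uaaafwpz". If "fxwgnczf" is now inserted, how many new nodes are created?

3

"fxwgn" is already a path in the trie; the remaining "czf" must be added.
Each of the 3 remaining characters creates one node.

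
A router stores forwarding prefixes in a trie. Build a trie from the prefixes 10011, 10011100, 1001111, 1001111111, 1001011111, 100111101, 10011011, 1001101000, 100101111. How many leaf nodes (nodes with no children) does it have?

Leaves are exactly the stored words that no other stored word extends.
Those words: "1001011111", "1001101000", "10011011", "10011100", "100111101", "1001111111"
Leaf count: 6

6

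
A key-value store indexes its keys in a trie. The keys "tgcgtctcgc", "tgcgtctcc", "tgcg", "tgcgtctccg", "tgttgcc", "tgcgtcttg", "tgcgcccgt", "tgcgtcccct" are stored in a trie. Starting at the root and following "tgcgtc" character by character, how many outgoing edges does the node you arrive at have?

2

The children of the "tgcgtc" node are the distinct next characters among strings starting with "tgcgtc".
Distinct next characters after "tgcgtc": c, t.
That node has 2 child edges.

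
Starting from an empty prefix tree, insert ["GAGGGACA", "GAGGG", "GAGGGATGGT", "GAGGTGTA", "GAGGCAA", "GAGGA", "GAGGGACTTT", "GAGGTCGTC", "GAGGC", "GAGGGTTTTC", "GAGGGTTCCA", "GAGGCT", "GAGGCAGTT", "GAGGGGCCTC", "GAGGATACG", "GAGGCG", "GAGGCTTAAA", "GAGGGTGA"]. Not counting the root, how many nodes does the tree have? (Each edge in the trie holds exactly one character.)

55

Insert word by word; a character creates a node only if that edge doesn't already exist:
  "GAGGGACA" → 8 new (G, A, G, G, G, A, C, A)
  "GAGGG" → prefix "GAGGG" already present; 0 new (none)
  "GAGGGATGGT" → prefix "GAGGGA" already present; 4 new (T, G, G, T)
  "GAGGTGTA" → prefix "GAGG" already present; 4 new (T, G, T, A)
  "GAGGCAA" → prefix "GAGG" already present; 3 new (C, A, A)
  "GAGGA" → prefix "GAGG" already present; 1 new (A)
  "GAGGGACTTT" → prefix "GAGGGAC" already present; 3 new (T, T, T)
  "GAGGTCGTC" → prefix "GAGGT" already present; 4 new (C, G, T, C)
  "GAGGC" → prefix "GAGGC" already present; 0 new (none)
  "GAGGGTTTTC" → prefix "GAGGG" already present; 5 new (T, T, T, T, C)
  "GAGGGTTCCA" → prefix "GAGGGTT" already present; 3 new (C, C, A)
  "GAGGCT" → prefix "GAGGC" already present; 1 new (T)
  "GAGGCAGTT" → prefix "GAGGCA" already present; 3 new (G, T, T)
  "GAGGGGCCTC" → prefix "GAGGG" already present; 5 new (G, C, C, T, C)
  "GAGGATACG" → prefix "GAGGA" already present; 4 new (T, A, C, G)
  "GAGGCG" → prefix "GAGGC" already present; 1 new (G)
  "GAGGCTTAAA" → prefix "GAGGCT" already present; 4 new (T, A, A, A)
  "GAGGGTGA" → prefix "GAGGGT" already present; 2 new (G, A)
Total nodes = 8 + 0 + 4 + 4 + 3 + 1 + 3 + 4 + 0 + 5 + 3 + 1 + 3 + 5 + 4 + 1 + 4 + 2 = 55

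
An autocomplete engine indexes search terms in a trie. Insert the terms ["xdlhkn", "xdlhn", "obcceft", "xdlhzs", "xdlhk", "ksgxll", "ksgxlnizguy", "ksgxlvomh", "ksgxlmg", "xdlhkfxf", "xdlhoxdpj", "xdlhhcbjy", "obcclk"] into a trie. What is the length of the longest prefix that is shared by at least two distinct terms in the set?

Look for the deepest trie node that still has at least two words in its subtree.
"ksgxll" and "ksgxlmg" agree on "ksgxl" (5 characters) before diverging; nothing deeper is shared.
Longest shared-prefix length: 5

5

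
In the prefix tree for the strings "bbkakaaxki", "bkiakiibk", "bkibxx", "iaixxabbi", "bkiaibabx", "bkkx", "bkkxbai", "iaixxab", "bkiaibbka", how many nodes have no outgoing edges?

7

A leaf is a node with no children — equivalently, the end of a word that is not a proper prefix of any other stored word.
Those words: "bbkakaaxki", "bkiaibabx", "bkiaibbka", "bkiakiibk", "bkibxx", "bkkxbai", "iaixxabbi"
Leaf count: 7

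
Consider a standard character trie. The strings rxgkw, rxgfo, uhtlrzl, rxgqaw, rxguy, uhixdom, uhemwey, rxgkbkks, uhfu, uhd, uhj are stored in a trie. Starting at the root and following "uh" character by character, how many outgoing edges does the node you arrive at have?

The children of the "uh" node are the distinct next characters among strings starting with "uh".
Characters that immediately follow "uh" among the stored strings: {d, e, f, i, j, t}.
That node has 6 child edges.

6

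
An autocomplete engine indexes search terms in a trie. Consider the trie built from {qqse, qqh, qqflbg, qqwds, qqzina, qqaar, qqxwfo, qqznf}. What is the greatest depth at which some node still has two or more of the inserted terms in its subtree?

3

The deepest shared node is where two words last agree before diverging.
"qqzina" and "qqznf" agree on "qqz" (3 characters) before diverging; nothing deeper is shared.
Longest shared-prefix length: 3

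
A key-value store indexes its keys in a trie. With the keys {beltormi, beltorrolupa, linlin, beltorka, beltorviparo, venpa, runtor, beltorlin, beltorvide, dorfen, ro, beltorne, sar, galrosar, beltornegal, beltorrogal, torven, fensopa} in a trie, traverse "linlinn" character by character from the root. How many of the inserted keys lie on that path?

Check each prefix of "linlinn" against the stored set — each match is an end-marker on the path.
Prefixes of the query that are stored words: "linlin"
Count: 1

1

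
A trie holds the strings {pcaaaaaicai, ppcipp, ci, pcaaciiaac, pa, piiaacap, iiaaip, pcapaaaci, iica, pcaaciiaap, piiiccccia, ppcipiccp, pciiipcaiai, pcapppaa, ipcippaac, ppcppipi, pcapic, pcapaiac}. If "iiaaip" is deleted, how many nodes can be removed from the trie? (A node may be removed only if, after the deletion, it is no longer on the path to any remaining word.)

After clearing the end-marker at "iiaaip", prune upward until reaching a node still needed by another word.
The suffix "aaip" (4 nodes) is used only by "iiaaip"; the node for "ii" still has the child "c", so pruning stops there.
Nodes removed: 4

4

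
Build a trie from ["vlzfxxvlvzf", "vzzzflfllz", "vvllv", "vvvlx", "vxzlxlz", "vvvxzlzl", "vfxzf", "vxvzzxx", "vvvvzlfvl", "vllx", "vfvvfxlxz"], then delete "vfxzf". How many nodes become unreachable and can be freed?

3

Walk "vfxzf" from the leaf back toward the root, removing each node that no remaining word uses.
The suffix "xzf" (3 nodes) is used only by "vfxzf"; the node for "vf" still has the child "v", so pruning stops there.
Nodes removed: 3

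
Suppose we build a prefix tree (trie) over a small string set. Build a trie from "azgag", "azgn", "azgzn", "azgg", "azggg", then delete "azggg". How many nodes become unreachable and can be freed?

After clearing the end-marker at "azggg", prune upward until reaching a node still needed by another word.
The suffix "g" (1 node) is used only by "azggg"; "azgg" is itself a stored word, so pruning stops there.
Nodes removed: 1

1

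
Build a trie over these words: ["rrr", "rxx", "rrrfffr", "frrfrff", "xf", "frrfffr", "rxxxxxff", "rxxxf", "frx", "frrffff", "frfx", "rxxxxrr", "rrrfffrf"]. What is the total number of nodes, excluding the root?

34

For each word, the new-node count is its length minus the longest prefix already in the trie:
  "rrr" → 3 new (r, r, r)
  "rxx" → prefix "r" already present; 2 new (x, x)
  "rrrfffr" → prefix "rrr" already present; 4 new (f, f, f, r)
  "frrfrff" → 7 new (f, r, r, f, r, f, f)
  "xf" → 2 new (x, f)
  "frrfffr" → prefix "frrf" already present; 3 new (f, f, r)
  "rxxxxxff" → prefix "rxx" already present; 5 new (x, x, x, f, f)
  "rxxxf" → prefix "rxxx" already present; 1 new (f)
  "frx" → prefix "fr" already present; 1 new (x)
  "frrffff" → prefix "frrfff" already present; 1 new (f)
  "frfx" → prefix "fr" already present; 2 new (f, x)
  "rxxxxrr" → prefix "rxxxx" already present; 2 new (r, r)
  "rrrfffrf" → prefix "rrrfffr" already present; 1 new (f)
Total nodes = 3 + 2 + 4 + 7 + 2 + 3 + 5 + 1 + 1 + 1 + 2 + 2 + 1 = 34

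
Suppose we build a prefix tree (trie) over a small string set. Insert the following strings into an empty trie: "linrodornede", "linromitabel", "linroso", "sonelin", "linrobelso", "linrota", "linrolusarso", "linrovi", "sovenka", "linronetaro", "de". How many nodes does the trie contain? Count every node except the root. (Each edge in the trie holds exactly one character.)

Count nodes per top-level branch (shared prefixes stored once):
  'd'-branch (de): 2 nodes
  'l'-branch (linrobelso, linrodornede, linrolusarso, linromitabel, linronetaro, linroso, linrota, linrovi): 43 nodes
  's'-branch (sonelin, sovenka): 12 nodes
Sum: 57

57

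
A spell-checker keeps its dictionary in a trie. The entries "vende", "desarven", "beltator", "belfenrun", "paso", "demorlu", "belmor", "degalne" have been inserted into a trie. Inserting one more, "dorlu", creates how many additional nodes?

"d" is already a path in the trie; the remaining "orlu" must be added.
Each of the 4 remaining characters creates one node.

4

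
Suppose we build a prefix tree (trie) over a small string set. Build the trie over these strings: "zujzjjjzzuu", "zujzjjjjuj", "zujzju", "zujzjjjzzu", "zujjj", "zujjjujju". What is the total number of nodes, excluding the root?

21

Insert word by word; a character creates a node only if that edge doesn't already exist:
  "zujzjjjzzuu" → 11 new (z, u, j, z, j, j, j, z, z, u, u)
  "zujzjjjjuj" → prefix "zujzjjj" already present; 3 new (j, u, j)
  "zujzju" → prefix "zujzj" already present; 1 new (u)
  "zujzjjjzzu" → prefix "zujzjjjzzu" already present; 0 new (none)
  "zujjj" → prefix "zuj" already present; 2 new (j, j)
  "zujjjujju" → prefix "zujjj" already present; 4 new (u, j, j, u)
Total nodes = 11 + 3 + 1 + 0 + 2 + 4 = 21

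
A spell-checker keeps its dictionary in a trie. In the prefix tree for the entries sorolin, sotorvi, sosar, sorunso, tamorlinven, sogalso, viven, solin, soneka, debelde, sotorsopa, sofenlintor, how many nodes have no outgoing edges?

Leaves are exactly the stored words that no other stored word extends.
Those words: "debelde", "sofenlintor", "sogalso", "solin", "soneka", "sorolin", "sorunso", "sosar", "sotorsopa", "sotorvi", "tamorlinven", "viven"
Leaf count: 12

12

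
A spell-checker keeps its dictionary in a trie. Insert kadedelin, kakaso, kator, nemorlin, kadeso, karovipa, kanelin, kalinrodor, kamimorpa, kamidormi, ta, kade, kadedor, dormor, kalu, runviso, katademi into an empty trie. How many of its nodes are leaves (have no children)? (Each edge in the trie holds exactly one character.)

16

A leaf is a node with no children — equivalently, the end of a word that is not a proper prefix of any other stored word.
Those words: "dormor", "kadedelin", "kadedor", "kadeso", "kakaso", "kalinrodor", "kalu", "kamidormi", "kamimorpa", "kanelin", "karovipa", "katademi", "kator", "nemorlin", "runviso", "ta"
Leaf count: 16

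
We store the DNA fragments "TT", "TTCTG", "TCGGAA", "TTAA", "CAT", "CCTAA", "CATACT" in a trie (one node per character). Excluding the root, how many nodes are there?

22

Trie structure (* marks end of a word):
(root)
├─ C
│  ├─ A
│  │  └─ T *
│  │     └─ A
│  │        └─ C
│  │           └─ T *
│  └─ C
│     └─ T
│        └─ A
│           └─ A *
└─ T
   ├─ C
   │  └─ G
   │     └─ G
   │        └─ A
   │           └─ A *
   └─ T *
      ├─ A
      │  └─ A *
      └─ C
         └─ T
            └─ G *
Counting every labelled node above: 22.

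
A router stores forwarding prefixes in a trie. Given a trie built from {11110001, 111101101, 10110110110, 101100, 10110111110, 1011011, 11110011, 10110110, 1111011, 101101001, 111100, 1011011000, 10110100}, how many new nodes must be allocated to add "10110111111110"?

4

Walking "10110111111110" from the root, the first 10 characters ("1011011111") follow existing edges; "1" is the first miss.
New nodes needed: |"10110111111110"| − 10 = 14 − 10 = 4.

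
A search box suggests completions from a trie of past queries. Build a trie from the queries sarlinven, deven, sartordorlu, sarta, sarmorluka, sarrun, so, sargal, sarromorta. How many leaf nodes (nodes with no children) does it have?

9

Leaves are exactly the stored words that no other stored word extends.
Those words: "deven", "sargal", "sarlinven", "sarmorluka", "sarromorta", "sarrun", "sarta", "sartordorlu", "so"
Leaf count: 9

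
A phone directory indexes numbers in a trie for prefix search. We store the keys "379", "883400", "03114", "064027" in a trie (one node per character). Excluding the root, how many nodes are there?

19

Insert word by word; a character creates a node only if that edge doesn't already exist:
  "379" → 3 new (3, 7, 9)
  "883400" → 6 new (8, 8, 3, 4, 0, 0)
  "03114" → 5 new (0, 3, 1, 1, 4)
  "064027" → prefix "0" already present; 5 new (6, 4, 0, 2, 7)
Total nodes = 3 + 6 + 5 + 5 = 19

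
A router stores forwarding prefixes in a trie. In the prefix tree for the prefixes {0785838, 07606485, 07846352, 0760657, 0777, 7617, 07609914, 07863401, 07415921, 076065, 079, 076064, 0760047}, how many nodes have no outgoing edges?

Leaves are exactly the stored words that no other stored word extends.
Those words: "07415921", "0760047", "07606485", "0760657", "07609914", "0777", "07846352", "0785838", "07863401", "079", "7617"
Leaf count: 11

11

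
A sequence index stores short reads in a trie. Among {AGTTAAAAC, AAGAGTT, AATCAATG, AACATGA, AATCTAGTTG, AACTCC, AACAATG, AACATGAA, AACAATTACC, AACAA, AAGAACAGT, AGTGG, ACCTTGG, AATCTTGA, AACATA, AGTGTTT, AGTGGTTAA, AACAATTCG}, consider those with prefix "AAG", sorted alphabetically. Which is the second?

Words with prefix "AAG", in lexicographic order: "AAGAACAGT", "AAGAGTT"
The 2nd is AAGAGTT.

AAGAGTT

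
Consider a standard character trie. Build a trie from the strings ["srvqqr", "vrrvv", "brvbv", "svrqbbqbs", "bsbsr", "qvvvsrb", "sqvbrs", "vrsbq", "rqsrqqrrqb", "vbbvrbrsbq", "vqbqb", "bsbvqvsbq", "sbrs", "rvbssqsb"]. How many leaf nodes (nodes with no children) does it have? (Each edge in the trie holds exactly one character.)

14

Leaves are exactly the stored words that no other stored word extends.
Those words: "brvbv", "bsbsr", "bsbvqvsbq", "qvvvsrb", "rqsrqqrrqb", "rvbssqsb", "sbrs", "sqvbrs", "srvqqr", "svrqbbqbs", "vbbvrbrsbq", "vqbqb", "vrrvv", "vrsbq"
Leaf count: 14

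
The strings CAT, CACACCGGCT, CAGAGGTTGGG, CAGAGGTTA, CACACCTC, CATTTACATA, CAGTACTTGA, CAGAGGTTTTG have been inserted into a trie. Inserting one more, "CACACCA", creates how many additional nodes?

"CACACC" is already a path in the trie; the remaining "A" must be added.
Each of the 1 remaining characters creates one node.

1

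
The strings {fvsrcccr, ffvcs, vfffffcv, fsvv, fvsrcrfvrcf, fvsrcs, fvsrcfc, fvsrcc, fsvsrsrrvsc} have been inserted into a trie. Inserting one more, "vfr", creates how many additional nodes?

Walking "vfr" from the root, the first 2 characters ("vf") follow existing edges; "r" is the first miss.
So 3 − 2 = 1 new nodes.

1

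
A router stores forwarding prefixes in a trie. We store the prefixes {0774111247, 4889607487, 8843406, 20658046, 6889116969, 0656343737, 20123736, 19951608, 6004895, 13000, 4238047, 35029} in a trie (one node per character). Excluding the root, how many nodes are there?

89

For each word, the new-node count is its length minus the longest prefix already in the trie:
  "0774111247" → 10 new (0, 7, 7, 4, 1, 1, 1, 2, 4, 7)
  "4889607487" → 10 new (4, 8, 8, 9, 6, 0, 7, 4, 8, 7)
  "8843406" → 7 new (8, 8, 4, 3, 4, 0, 6)
  "20658046" → 8 new (2, 0, 6, 5, 8, 0, 4, 6)
  "6889116969" → 10 new (6, 8, 8, 9, 1, 1, 6, 9, 6, 9)
  "0656343737" → prefix "0" already present; 9 new (6, 5, 6, 3, 4, 3, 7, 3, 7)
  "20123736" → prefix "20" already present; 6 new (1, 2, 3, 7, 3, 6)
  "19951608" → 8 new (1, 9, 9, 5, 1, 6, 0, 8)
  "6004895" → prefix "6" already present; 6 new (0, 0, 4, 8, 9, 5)
  "13000" → prefix "1" already present; 4 new (3, 0, 0, 0)
  "4238047" → prefix "4" already present; 6 new (2, 3, 8, 0, 4, 7)
  "35029" → 5 new (3, 5, 0, 2, 9)
Total nodes = 10 + 10 + 7 + 8 + 10 + 9 + 6 + 8 + 6 + 4 + 6 + 5 = 89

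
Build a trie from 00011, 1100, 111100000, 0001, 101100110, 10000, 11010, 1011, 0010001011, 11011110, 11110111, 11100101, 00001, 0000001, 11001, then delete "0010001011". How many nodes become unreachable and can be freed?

8

After clearing the end-marker at "0010001011", prune upward until reaching a node still needed by another word.
The suffix "10001011" (8 nodes) is used only by "0010001011"; the node for "00" still has the child "0", so pruning stops there.
Nodes removed: 8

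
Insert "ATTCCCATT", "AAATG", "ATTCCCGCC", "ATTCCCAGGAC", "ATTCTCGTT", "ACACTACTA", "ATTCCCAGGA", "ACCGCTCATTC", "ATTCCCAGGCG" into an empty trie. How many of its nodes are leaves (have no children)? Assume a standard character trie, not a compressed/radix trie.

8

Leaves are exactly the stored words that no other stored word extends.
Those words: "AAATG", "ACACTACTA", "ACCGCTCATTC", "ATTCCCAGGAC", "ATTCCCAGGCG", "ATTCCCATT", "ATTCCCGCC", "ATTCTCGTT"
Leaf count: 8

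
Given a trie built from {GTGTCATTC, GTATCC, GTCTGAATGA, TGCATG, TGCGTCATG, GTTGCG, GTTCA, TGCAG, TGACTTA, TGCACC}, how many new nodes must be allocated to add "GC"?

1

The longest prefix of "GC" already in the trie is "G" (length 1).
Each of the 1 remaining characters creates one node.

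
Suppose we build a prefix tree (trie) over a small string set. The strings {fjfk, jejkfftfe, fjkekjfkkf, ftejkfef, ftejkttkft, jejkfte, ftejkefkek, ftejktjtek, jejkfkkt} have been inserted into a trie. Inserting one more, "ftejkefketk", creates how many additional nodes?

Walking "ftejkefketk" from the root, the first 9 characters ("ftejkefke") follow existing edges; "t" is the first miss.
New nodes needed: |"ftejkefketk"| − 9 = 11 − 9 = 2.

2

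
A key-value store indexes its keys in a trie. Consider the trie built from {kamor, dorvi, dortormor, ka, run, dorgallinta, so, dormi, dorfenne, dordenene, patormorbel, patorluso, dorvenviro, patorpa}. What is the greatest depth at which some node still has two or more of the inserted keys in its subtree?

The deepest shared node is where two words last agree before diverging.
e.g. "patorluso" and "patormorbel" share the prefix "pator" of length 5; no pair shares a longer one.
Longest shared-prefix length: 5

5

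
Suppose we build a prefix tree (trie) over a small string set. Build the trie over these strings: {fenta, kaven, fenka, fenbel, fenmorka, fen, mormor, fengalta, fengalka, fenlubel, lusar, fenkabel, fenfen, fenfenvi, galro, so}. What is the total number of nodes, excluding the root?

Count nodes per top-level branch (shared prefixes stored once):
  'f'-branch (fen, fenbel, fenfen, fenfenvi, fengalka, fengalta, fenka, fenkabel, fenlubel, fenmorka, fenta): 35 nodes
  'g'-branch (galro): 5 nodes
  'k'-branch (kaven): 5 nodes
  'l'-branch (lusar): 5 nodes
  'm'-branch (mormor): 6 nodes
  's'-branch (so): 2 nodes
Sum: 58

58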